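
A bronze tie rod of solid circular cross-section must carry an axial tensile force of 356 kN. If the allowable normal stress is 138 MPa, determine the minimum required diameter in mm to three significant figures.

Required area A ≥ P/σ_allow = 356000/138 = 2580 mm².
For a solid circular section, d ≥ √(4A/π) = 57.31 mm.

57.3 mm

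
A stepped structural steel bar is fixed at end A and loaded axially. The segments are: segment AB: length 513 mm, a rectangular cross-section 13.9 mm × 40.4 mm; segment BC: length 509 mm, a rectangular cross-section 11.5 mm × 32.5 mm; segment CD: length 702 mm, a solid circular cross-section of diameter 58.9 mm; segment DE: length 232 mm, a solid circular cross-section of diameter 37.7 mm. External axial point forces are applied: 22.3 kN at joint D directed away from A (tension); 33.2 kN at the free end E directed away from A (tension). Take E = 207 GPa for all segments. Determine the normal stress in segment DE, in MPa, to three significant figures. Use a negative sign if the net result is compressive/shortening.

29.7 MPa

Internal axial forces (sectioning from the free end, tension +): N_DE = 33.2 kN, N_CD = 55.5 kN, N_BC = 55.5 kN, N_AB = 55.5 kN.
A_DE = 1116 mm².
σ_DE = N_DE/A_DE = 33200/1116 = 29.74 MPa.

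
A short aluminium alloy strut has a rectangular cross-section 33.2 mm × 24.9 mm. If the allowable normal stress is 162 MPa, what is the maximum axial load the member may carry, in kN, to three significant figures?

134 kN

A = 826.7 mm².
P_max = σ_allow · A = 162 · 826.7 = 133900 N = 133.9 kN.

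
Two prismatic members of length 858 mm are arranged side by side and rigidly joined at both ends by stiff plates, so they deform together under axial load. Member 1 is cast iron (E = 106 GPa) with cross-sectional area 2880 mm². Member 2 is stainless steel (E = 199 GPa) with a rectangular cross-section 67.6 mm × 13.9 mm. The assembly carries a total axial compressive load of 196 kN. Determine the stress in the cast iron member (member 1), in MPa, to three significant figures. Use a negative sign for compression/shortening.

A_2 = 939.6 mm².
Equal strain + equilibrium ⇒ each member carries load in proportion to AE: A₁E₁ = 305300000 N, A₂E₂ = 187000000 N, ΣAE = 492300000 N.
σ₁ = P·E₁/ΣAE = -196000·106000/492300000 = -42.2 MPa.

-42.2 MPa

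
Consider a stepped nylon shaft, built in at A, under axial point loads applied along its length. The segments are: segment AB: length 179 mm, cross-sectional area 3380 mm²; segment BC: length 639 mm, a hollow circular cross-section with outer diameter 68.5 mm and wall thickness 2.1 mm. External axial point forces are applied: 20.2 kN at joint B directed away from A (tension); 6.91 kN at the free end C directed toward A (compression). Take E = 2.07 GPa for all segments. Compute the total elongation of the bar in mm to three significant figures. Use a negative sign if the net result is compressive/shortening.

Internal axial forces (sectioning from the free end, tension +): N_BC = -6.91 kN, N_AB = 13.29 kN.
A_BC = 438.1 mm².
δ_AB = 13290·179/(3380·2070) = 0.34 mm
δ_BC = -6910·639/(438.1·2070) = -4.869 mm
δ = Σδ_i = -4.529 mm.

-4.53 mm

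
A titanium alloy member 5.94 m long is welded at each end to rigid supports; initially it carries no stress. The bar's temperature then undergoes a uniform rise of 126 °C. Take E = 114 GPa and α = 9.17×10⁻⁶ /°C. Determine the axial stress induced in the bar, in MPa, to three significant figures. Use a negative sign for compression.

Free thermal expansion αLΔT = 9.17e-6 · 5940 · 126 = 6.863 mm.
The walls impose strain ε = −(6.863)/5940 = -1.1554e-03; σ = Eε = 114000 · -1.1554e-03 = -131.7 MPa.

-132 MPa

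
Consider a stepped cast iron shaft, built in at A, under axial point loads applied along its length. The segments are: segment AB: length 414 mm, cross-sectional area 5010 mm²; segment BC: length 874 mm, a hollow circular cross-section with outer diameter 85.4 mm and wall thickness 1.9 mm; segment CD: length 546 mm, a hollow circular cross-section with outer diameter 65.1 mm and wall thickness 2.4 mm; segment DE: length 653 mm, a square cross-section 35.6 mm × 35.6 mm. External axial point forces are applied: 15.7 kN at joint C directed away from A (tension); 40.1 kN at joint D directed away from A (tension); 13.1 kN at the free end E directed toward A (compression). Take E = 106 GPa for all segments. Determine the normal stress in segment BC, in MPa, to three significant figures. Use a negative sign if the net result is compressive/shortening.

Internal axial forces (sectioning from the free end, tension +): N_DE = -13.1 kN, N_CD = 27 kN, N_BC = 42.7 kN, N_AB = 42.7 kN.
A_BC = 498.4 mm².
σ_BC = N_BC/A_BC = 42700/498.4 = 85.67 MPa.

85.7 MPa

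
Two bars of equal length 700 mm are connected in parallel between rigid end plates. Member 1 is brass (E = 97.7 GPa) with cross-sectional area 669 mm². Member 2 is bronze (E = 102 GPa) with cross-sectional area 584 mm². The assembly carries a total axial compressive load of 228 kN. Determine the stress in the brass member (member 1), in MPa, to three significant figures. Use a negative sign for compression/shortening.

Equal strain + equilibrium ⇒ each member carries load in proportion to AE: A₁E₁ = 65360000 N, A₂E₂ = 59570000 N, ΣAE = 124900000 N.
σ₁ = P·E₁/ΣAE = -228000·97700/124900000 = -178.3 MPa.

-178 MPa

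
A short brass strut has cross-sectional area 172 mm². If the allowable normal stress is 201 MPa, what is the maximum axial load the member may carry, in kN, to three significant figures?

34.6 kN

P_max = σ_allow · A = 201 · 172 = 34570 N = 34.57 kN.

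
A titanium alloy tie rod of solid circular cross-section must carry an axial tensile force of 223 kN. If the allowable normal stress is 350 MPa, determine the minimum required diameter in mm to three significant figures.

28.5 mm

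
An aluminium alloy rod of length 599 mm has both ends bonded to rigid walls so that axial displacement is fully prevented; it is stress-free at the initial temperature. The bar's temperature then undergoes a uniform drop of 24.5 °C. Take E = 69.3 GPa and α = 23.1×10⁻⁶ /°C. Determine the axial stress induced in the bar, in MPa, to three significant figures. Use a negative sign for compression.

39.2 MPa

Free thermal expansion αLΔT = 23.1e-6 · 599 · -24.5 = -0.339 mm.
The walls impose strain ε = −(-0.339)/599 = 5.6595e-04; σ = Eε = 69300 · 5.6595e-04 = 39.22 MPa.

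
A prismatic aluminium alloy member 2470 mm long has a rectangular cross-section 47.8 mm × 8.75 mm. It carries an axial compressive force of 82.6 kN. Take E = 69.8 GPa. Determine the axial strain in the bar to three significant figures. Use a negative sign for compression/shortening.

A = 418.2 mm².
σ = N/A = -197.5 MPa; ε = σ/E = -197.5/69800 = -2.829e-03.

-0.00283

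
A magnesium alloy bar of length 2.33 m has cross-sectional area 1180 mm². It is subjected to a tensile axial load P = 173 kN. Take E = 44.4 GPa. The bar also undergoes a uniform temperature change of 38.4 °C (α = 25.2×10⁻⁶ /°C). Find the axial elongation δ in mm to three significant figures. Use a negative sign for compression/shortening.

9.95 mm

δ_mech = NL/(AE) = 173000·2330/(1180·44400) = 7.694 mm.
δ_thermal = αLΔT = 25.2e-6·2330·38.4 = 2.255 mm.
δ = δ_mech + δ_thermal = 9.948 mm.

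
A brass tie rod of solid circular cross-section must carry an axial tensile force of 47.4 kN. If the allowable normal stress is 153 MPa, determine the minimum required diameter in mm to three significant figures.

19.9 mm

Required area A ≥ P/σ_allow = 47400/153 = 309.8 mm².
For a solid circular section, d ≥ √(4A/π) = 19.86 mm.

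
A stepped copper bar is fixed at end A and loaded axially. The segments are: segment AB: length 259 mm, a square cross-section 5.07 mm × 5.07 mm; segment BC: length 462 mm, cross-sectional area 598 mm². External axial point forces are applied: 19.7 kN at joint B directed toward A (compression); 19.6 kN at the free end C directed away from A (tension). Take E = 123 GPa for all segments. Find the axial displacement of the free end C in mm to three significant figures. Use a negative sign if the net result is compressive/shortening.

0.115 mm

Internal axial forces (sectioning from the free end, tension +): N_BC = 19.6 kN, N_AB = -0.1 kN.
A_AB = 25.7 mm².
δ_AB = -100·259/(25.7·123000) = -0.008192 mm
δ_BC = 19600·462/(598·123000) = 0.1231 mm
δ = Σδ_i = 0.1149 mm.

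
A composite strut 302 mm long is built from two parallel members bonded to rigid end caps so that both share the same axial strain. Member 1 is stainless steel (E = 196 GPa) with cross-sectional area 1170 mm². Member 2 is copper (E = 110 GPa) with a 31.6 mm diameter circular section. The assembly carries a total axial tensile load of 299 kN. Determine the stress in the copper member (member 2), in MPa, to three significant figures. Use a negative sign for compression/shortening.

104 MPa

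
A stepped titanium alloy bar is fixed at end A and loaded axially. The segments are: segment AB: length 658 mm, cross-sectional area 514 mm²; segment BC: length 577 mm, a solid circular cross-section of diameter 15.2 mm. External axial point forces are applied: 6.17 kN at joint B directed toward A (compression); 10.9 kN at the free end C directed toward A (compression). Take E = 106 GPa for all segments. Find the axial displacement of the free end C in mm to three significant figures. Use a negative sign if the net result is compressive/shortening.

Internal axial forces (sectioning from the free end, tension +): N_BC = -10.9 kN, N_AB = -17.07 kN.
A_BC = 181.5 mm².
δ_AB = -17070·658/(514·106000) = -0.2062 mm
δ_BC = -10900·577/(181.5·106000) = -0.327 mm
δ = Σδ_i = -0.5331 mm.

-0.533 mm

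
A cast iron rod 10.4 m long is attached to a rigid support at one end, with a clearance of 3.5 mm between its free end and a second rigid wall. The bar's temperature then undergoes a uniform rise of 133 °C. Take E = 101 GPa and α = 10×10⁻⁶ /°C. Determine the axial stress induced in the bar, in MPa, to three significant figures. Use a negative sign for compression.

-100 MPa

Free thermal expansion αLΔT = 10e-6 · 10400 · 133 = 13.83 mm.
The walls engage after the gap closes; constrained expansion = 13.83 − 3.5 = 10.33 mm.
The walls impose strain ε = −(10.33)/10400 = -9.9346e-04; σ = Eε = 101000 · -9.9346e-04 = -100.3 MPa.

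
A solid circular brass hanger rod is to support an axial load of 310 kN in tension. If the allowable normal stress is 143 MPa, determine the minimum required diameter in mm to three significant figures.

52.5 mm

Required area A ≥ P/σ_allow = 310000/143 = 2168 mm².
For a solid circular section, d ≥ √(4A/π) = 52.54 mm.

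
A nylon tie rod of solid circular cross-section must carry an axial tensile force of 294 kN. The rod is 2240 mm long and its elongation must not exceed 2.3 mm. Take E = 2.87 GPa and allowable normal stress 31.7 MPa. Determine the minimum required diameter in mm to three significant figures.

356 mm

Required area A ≥ P/σ_allow = 294000/31.7 = 9274 mm².
For a solid circular section, d ≥ √(4A/π) = 108.7 mm.
Elongation limit: A ≥ PL/(Eδ_allow) = 294000·2240/(2870·2.3) = 99770 mm² ⇒ d ≥ 356.4 mm.
The elongation limit governs.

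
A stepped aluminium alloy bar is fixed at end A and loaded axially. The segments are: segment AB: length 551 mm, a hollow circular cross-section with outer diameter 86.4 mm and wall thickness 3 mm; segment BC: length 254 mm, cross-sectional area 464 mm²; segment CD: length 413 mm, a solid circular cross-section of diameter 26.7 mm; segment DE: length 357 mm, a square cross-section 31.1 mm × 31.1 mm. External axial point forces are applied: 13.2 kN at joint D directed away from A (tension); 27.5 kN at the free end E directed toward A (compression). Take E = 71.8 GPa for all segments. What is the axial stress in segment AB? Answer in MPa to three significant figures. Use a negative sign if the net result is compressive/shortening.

-18.2 MPa

Internal axial forces (sectioning from the free end, tension +): N_DE = -27.5 kN, N_CD = -14.3 kN, N_BC = -14.3 kN, N_AB = -14.3 kN.
A_AB = 786 mm².
σ_AB = N_AB/A_AB = -14300/786 = -18.19 MPa.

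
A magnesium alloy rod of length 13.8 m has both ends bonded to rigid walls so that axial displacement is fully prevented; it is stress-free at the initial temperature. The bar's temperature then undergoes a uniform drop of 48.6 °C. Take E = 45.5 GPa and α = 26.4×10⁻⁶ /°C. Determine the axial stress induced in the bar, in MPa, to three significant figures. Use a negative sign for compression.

58.4 MPa

Free thermal expansion αLΔT = 26.4e-6 · 13800 · -48.6 = -17.71 mm.
The walls impose strain ε = −(-17.71)/13800 = 1.2830e-03; σ = Eε = 45500 · 1.2830e-03 = 58.38 MPa.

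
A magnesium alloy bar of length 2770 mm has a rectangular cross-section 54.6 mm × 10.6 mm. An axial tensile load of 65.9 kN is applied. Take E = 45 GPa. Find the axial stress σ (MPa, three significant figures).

A = 578.8 mm².
σ = N/A = 65900/578.8 = 113.9 MPa.

114 MPa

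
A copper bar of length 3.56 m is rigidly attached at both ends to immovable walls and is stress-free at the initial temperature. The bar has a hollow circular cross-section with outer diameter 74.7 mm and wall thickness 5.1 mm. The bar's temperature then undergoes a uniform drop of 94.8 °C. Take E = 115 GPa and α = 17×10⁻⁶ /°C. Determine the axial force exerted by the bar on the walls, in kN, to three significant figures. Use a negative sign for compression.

Free thermal expansion αLΔT = 17e-6 · 3560 · -94.8 = -5.737 mm.
The walls impose strain ε = −(-5.737)/3560 = 1.6116e-03; σ = Eε = 115000 · 1.6116e-03 = 185.3 MPa.
Wall reaction R = σ·A = 185.3·1115 = 206700 N = 206.7 kN.

207 kN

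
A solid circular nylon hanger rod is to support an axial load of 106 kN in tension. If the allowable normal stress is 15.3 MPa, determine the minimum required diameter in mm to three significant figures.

93.9 mm

Required area A ≥ P/σ_allow = 106000/15.3 = 6928 mm².
For a solid circular section, d ≥ √(4A/π) = 93.92 mm.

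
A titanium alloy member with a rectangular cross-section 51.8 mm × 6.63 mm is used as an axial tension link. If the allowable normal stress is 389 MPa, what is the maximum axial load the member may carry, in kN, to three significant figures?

A = 343.4 mm².
P_max = σ_allow · A = 389 · 343.4 = 133600 N = 133.6 kN.

134 kN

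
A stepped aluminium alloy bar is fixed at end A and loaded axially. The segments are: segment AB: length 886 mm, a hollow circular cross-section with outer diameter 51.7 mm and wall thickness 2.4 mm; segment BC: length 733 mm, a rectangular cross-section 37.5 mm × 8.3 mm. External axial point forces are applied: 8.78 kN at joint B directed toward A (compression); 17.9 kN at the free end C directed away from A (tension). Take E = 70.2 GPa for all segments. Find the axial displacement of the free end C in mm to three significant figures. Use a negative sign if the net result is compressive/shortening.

Internal axial forces (sectioning from the free end, tension +): N_BC = 17.9 kN, N_AB = 9.12 kN.
A_AB = 371.7 mm².
A_BC = 311.2 mm².
δ_AB = 9120·886/(371.7·70200) = 0.3097 mm
δ_BC = 17900·733/(311.2·70200) = 0.6005 mm
δ = Σδ_i = 0.9102 mm.

0.910 mm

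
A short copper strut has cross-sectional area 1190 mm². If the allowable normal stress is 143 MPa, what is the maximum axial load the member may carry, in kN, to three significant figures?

P_max = σ_allow · A = 143 · 1190 = 170200 N = 170.2 kN.

170 kN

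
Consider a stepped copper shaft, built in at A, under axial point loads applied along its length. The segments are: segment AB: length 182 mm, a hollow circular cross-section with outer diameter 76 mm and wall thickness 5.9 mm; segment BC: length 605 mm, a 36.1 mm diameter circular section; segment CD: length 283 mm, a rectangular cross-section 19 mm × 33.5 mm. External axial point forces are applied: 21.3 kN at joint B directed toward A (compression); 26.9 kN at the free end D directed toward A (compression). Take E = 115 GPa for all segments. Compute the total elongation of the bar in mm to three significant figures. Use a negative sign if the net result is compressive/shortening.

Internal axial forces (sectioning from the free end, tension +): N_CD = -26.9 kN, N_BC = -26.9 kN, N_AB = -48.2 kN.
A_AB = 1299 mm².
A_BC = 1024 mm².
A_CD = 636.5 mm².
δ_AB = -48200·182/(1299·115000) = -0.05871 mm
δ_BC = -26900·605/(1024·115000) = -0.1383 mm
δ_CD = -26900·283/(636.5·115000) = -0.104 mm
δ = Σδ_i = -0.301 mm.

-0.301 mm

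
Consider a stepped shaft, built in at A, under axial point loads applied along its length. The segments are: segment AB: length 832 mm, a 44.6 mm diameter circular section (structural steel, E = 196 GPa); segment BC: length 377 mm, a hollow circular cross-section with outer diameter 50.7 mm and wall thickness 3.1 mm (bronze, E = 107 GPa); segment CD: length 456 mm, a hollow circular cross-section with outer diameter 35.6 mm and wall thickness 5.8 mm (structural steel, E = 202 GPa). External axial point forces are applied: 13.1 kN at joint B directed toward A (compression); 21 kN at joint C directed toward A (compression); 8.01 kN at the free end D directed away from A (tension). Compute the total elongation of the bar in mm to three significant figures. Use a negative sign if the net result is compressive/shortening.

-0.136 mm

Internal axial forces (sectioning from the free end, tension +): N_CD = 8.01 kN, N_BC = -12.99 kN, N_AB = -26.09 kN.
A_AB = 1562 mm².
A_BC = 463.6 mm².
A_CD = 543 mm².
δ_AB = -26090·832/(1562·196000) = -0.07089 mm
δ_BC = -12990·377/(463.6·107000) = -0.09873 mm
δ_CD = 8010·456/(543·202000) = 0.0333 mm
δ = Σδ_i = -0.1363 mm.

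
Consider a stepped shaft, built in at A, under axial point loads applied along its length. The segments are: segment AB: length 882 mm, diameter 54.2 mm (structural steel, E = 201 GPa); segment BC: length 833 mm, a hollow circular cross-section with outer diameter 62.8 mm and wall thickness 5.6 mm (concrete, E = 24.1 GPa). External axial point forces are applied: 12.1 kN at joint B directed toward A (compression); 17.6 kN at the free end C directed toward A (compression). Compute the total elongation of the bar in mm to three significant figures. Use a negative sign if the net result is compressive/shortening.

Internal axial forces (sectioning from the free end, tension +): N_BC = -17.6 kN, N_AB = -29.7 kN.
A_AB = 2307 mm².
A_BC = 1006 mm².
δ_AB = -29700·882/(2307·201000) = -0.05649 mm
δ_BC = -17600·833/(1006·24100) = -0.6045 mm
δ = Σδ_i = -0.661 mm.

-0.661 mm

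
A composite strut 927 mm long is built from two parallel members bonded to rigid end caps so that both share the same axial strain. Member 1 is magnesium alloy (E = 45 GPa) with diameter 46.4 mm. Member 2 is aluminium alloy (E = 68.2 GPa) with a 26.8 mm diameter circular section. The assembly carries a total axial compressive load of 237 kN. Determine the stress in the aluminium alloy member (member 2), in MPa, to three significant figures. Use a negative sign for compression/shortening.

-141 MPa

A_1 = 1691 mm².
A_2 = 564.1 mm².
Equal strain + equilibrium ⇒ each member carries load in proportion to AE: A₁E₁ = 76090000 N, A₂E₂ = 38470000 N, ΣAE = 114600000 N.
σ₂ = P·E₂/ΣAE = -237000·68200/114600000 = -141.1 MPa.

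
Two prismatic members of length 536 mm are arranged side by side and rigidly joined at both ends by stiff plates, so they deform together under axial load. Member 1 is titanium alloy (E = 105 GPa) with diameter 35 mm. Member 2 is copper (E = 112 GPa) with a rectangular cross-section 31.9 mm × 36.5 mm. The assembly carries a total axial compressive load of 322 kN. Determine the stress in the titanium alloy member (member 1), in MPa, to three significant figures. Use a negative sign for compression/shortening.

A_1 = 962.1 mm².
A_2 = 1164 mm².
Equal strain + equilibrium ⇒ each member carries load in proportion to AE: A₁E₁ = 101000000 N, A₂E₂ = 130400000 N, ΣAE = 231400000 N.
σ₁ = P·E₁/ΣAE = -322000·105000/231400000 = -146.1 MPa.

-146 MPa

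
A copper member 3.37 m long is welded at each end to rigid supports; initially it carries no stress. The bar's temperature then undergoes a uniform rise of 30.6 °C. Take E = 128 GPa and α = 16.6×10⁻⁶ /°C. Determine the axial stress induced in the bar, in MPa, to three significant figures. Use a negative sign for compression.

-65.0 MPa

Free thermal expansion αLΔT = 16.6e-6 · 3370 · 30.6 = 1.712 mm.
The walls impose strain ε = −(1.712)/3370 = -5.0796e-04; σ = Eε = 128000 · -5.0796e-04 = -65.02 MPa.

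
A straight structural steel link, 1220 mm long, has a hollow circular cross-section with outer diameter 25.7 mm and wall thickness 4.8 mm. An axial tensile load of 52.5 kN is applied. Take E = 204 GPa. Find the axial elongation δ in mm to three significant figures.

A = 315.2 mm².
δ_mech = NL/(AE) = 52500·1220/(315.2·204000) = 0.9962 mm.

0.996 mm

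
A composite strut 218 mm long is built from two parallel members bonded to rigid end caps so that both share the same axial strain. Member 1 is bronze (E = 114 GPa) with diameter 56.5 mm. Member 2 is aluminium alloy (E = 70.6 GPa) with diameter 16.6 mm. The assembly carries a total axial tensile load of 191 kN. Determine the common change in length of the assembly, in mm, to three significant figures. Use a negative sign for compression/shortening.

0.138 mm

A_1 = 2507 mm².
A_2 = 216.4 mm².
Equal strain + equilibrium ⇒ each member carries load in proportion to AE: A₁E₁ = 285800000 N, A₂E₂ = 15280000 N, ΣAE = 301100000 N.
δ = PL/ΣAE = 191000·218/301100000 = 0.1383 mm.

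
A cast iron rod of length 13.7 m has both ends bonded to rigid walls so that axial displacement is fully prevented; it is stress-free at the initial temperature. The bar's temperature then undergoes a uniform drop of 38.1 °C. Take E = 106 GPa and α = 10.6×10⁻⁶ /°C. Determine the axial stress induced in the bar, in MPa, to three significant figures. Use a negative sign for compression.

42.8 MPa

Free thermal expansion αLΔT = 10.6e-6 · 13700 · -38.1 = -5.533 mm.
The walls impose strain ε = −(-5.533)/13700 = 4.0386e-04; σ = Eε = 106000 · 4.0386e-04 = 42.81 MPa.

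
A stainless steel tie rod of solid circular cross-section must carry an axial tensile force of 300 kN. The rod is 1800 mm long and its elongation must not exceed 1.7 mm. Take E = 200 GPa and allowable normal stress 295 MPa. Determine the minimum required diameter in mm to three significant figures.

45.0 mm

Required area A ≥ P/σ_allow = 300000/295 = 1017 mm².
For a solid circular section, d ≥ √(4A/π) = 35.98 mm.
Elongation limit: A ≥ PL/(Eδ_allow) = 300000·1800/(200000·1.7) = 1588 mm² ⇒ d ≥ 44.97 mm.
The elongation limit governs.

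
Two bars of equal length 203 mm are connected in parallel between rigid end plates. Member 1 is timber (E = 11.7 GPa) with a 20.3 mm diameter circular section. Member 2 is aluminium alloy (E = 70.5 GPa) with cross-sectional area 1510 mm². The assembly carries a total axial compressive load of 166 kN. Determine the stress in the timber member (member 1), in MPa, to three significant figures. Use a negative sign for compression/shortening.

A_1 = 323.7 mm².
Equal strain + equilibrium ⇒ each member carries load in proportion to AE: A₁E₁ = 3787000 N, A₂E₂ = 106500000 N, ΣAE = 110200000 N.
σ₁ = P·E₁/ΣAE = -166000·11700/110200000 = -17.62 MPa.

-17.6 MPa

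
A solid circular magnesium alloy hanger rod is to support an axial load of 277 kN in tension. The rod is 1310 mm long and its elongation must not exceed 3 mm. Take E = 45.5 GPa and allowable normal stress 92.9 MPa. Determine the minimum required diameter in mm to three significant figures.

61.6 mm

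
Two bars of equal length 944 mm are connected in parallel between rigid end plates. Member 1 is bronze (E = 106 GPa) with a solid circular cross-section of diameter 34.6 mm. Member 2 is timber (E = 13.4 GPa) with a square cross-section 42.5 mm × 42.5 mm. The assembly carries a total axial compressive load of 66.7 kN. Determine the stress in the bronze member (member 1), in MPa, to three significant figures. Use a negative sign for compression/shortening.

-57.1 MPa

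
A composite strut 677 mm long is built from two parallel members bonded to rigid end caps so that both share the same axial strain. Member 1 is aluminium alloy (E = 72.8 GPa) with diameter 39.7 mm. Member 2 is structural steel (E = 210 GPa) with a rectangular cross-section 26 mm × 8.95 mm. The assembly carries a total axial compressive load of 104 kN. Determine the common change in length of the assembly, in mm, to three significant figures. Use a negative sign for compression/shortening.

A_1 = 1238 mm².
A_2 = 232.7 mm².
Equal strain + equilibrium ⇒ each member carries load in proportion to AE: A₁E₁ = 90120000 N, A₂E₂ = 48870000 N, ΣAE = 139000000 N.
δ = PL/ΣAE = -104000·677/139000000 = -0.5066 mm.

-0.507 mm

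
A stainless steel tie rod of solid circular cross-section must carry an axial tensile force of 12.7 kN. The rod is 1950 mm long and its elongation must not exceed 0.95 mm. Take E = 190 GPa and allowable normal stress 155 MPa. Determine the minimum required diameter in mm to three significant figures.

13.2 mm

Required area A ≥ P/σ_allow = 12700/155 = 81.94 mm².
For a solid circular section, d ≥ √(4A/π) = 10.21 mm.
Elongation limit: A ≥ PL/(Eδ_allow) = 12700·1950/(190000·0.95) = 137.2 mm² ⇒ d ≥ 13.22 mm.
The elongation limit governs.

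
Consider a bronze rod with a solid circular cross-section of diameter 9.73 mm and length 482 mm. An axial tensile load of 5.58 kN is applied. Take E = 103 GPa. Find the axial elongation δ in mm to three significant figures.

0.351 mm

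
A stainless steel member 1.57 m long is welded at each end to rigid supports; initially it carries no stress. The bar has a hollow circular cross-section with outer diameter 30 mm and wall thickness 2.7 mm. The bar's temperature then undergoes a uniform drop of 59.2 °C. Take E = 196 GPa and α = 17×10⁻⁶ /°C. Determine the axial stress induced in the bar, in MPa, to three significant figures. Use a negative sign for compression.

Free thermal expansion αLΔT = 17e-6 · 1570 · -59.2 = -1.58 mm.
The walls impose strain ε = −(-1.58)/1570 = 1.0064e-03; σ = Eε = 196000 · 1.0064e-03 = 197.3 MPa.

197 MPa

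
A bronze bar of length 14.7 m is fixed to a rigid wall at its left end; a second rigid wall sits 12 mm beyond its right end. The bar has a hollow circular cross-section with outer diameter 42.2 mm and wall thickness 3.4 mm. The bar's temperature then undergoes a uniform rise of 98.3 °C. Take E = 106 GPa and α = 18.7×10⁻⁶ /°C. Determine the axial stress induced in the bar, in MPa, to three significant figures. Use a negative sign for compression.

-108 MPa

Free thermal expansion αLΔT = 18.7e-6 · 14700 · 98.3 = 27.02 mm.
The walls engage after the gap closes; constrained expansion = 27.02 − 12 = 15.02 mm.
The walls impose strain ε = −(15.02)/14700 = -1.0219e-03; σ = Eε = 106000 · -1.0219e-03 = -108.3 MPa.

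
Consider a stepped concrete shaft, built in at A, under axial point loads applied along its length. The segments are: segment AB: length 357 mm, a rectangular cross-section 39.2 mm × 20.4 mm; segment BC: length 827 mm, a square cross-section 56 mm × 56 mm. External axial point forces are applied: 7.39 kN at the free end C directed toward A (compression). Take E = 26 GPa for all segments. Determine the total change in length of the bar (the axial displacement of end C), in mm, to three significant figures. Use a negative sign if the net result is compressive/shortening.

Internal axial forces (sectioning from the free end, tension +): N_BC = -7.39 kN, N_AB = -7.39 kN.
A_AB = 799.7 mm².
A_BC = 3136 mm².
δ_AB = -7390·357/(799.7·26000) = -0.1269 mm
δ_BC = -7390·827/(3136·26000) = -0.07495 mm
δ = Σδ_i = -0.2018 mm.

-0.202 mm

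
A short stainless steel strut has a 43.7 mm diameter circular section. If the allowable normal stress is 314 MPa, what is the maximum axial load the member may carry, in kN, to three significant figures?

A = 1500 mm².
P_max = σ_allow · A = 314 · 1500 = 471000 N = 471 kN.

471 kN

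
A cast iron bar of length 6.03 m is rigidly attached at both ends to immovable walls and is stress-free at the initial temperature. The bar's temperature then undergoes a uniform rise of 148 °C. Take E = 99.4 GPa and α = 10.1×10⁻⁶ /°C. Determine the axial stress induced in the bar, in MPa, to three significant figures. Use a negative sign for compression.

-149 MPa

Free thermal expansion αLΔT = 10.1e-6 · 6030 · 148 = 9.014 mm.
The walls impose strain ε = −(9.014)/6030 = -1.4948e-03; σ = Eε = 99400 · -1.4948e-03 = -148.6 MPa.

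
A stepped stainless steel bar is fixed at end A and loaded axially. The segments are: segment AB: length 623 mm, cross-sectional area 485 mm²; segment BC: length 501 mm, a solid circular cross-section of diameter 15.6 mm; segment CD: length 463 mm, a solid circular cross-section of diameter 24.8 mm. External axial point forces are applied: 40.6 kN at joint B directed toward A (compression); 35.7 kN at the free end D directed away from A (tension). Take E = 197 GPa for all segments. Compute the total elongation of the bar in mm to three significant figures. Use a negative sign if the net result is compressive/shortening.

0.617 mm

Internal axial forces (sectioning from the free end, tension +): N_CD = 35.7 kN, N_BC = 35.7 kN, N_AB = -4.9 kN.
A_BC = 191.1 mm².
A_CD = 483.1 mm².
δ_AB = -4900·623/(485·197000) = -0.03195 mm
δ_BC = 35700·501/(191.1·197000) = 0.475 mm
δ_CD = 35700·463/(483.1·197000) = 0.1737 mm
δ = Σδ_i = 0.6168 mm.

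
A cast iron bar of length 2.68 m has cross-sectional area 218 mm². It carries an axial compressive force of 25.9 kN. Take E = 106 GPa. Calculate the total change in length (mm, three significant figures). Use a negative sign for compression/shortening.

δ_mech = NL/(AE) = -25900·2680/(218·106000) = -3.004 mm.

-3.00 mm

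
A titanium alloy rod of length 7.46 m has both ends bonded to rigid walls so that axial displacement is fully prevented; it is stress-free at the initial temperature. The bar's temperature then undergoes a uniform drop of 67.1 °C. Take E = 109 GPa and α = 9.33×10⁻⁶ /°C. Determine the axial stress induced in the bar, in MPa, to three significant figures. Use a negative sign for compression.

68.2 MPa

Free thermal expansion αLΔT = 9.33e-6 · 7460 · -67.1 = -4.67 mm.
The walls impose strain ε = −(-4.67)/7460 = 6.2604e-04; σ = Eε = 109000 · 6.2604e-04 = 68.24 MPa.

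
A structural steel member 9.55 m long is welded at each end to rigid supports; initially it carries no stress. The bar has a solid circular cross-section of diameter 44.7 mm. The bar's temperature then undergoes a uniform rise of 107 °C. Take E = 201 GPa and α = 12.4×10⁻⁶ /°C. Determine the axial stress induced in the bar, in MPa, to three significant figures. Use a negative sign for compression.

-267 MPa

Free thermal expansion αLΔT = 12.4e-6 · 9550 · 107 = 12.67 mm.
The walls impose strain ε = −(12.67)/9550 = -1.3268e-03; σ = Eε = 201000 · -1.3268e-03 = -266.7 MPa.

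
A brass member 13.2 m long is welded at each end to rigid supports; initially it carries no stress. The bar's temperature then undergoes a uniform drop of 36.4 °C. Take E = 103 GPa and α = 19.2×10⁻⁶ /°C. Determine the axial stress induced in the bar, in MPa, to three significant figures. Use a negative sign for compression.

Free thermal expansion αLΔT = 19.2e-6 · 13200 · -36.4 = -9.225 mm.
The walls impose strain ε = −(-9.225)/13200 = 6.9888e-04; σ = Eε = 103000 · 6.9888e-04 = 71.98 MPa.

72.0 MPa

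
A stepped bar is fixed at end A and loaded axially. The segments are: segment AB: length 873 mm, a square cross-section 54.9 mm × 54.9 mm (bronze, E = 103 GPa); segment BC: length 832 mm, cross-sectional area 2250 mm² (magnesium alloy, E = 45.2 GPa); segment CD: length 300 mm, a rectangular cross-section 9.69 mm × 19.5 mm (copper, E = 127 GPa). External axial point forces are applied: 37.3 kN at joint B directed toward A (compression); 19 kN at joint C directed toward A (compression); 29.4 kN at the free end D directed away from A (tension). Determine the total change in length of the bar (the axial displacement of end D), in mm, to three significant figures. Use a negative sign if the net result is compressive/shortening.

Internal axial forces (sectioning from the free end, tension +): N_CD = 29.4 kN, N_BC = 10.4 kN, N_AB = -26.9 kN.
A_AB = 3014 mm².
A_CD = 189 mm².
δ_AB = -26900·873/(3014·103000) = -0.07565 mm
δ_BC = 10400·832/(2250·45200) = 0.08508 mm
δ_CD = 29400·300/(189·127000) = 0.3675 mm
δ = Σδ_i = 0.377 mm.

0.377 mm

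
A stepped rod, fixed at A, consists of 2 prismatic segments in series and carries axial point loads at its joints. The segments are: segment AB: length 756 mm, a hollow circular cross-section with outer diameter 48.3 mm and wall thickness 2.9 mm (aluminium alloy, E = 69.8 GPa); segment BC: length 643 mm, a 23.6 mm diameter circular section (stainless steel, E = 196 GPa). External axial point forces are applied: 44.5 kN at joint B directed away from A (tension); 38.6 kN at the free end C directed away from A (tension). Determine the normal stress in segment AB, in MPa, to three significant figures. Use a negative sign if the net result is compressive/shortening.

201 MPa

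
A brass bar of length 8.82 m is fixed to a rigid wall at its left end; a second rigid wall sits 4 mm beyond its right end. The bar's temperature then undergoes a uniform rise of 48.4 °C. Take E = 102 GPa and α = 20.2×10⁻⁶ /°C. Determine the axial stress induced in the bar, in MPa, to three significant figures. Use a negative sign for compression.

-53.5 MPa

Free thermal expansion αLΔT = 20.2e-6 · 8820 · 48.4 = 8.623 mm.
The walls engage after the gap closes; constrained expansion = 8.623 − 4 = 4.623 mm.
The walls impose strain ε = −(4.623)/8820 = -5.2417e-04; σ = Eε = 102000 · -5.2417e-04 = -53.46 MPa.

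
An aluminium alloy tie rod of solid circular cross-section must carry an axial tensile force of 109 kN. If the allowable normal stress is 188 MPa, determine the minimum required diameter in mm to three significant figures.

27.2 mm

Required area A ≥ P/σ_allow = 109000/188 = 579.8 mm².
For a solid circular section, d ≥ √(4A/π) = 27.17 mm.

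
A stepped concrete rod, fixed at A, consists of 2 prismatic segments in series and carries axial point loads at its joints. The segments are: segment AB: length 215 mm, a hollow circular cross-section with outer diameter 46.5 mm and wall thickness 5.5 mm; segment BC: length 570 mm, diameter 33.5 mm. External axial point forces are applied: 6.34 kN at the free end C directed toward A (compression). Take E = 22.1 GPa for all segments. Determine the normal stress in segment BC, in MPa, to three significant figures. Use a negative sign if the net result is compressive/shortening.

Internal axial forces (sectioning from the free end, tension +): N_BC = -6.34 kN, N_AB = -6.34 kN.
A_BC = 881.4 mm².
σ_BC = N_BC/A_BC = -6340/881.4 = -7.193 MPa.

-7.19 MPa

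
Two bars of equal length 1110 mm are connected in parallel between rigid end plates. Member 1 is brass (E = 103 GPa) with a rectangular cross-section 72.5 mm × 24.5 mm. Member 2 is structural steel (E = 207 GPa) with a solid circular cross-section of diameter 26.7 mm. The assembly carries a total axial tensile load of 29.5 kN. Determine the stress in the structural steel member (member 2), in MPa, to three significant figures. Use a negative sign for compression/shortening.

20.4 MPa

A_1 = 1776 mm².
A_2 = 559.9 mm².
Equal strain + equilibrium ⇒ each member carries load in proportion to AE: A₁E₁ = 183000000 N, A₂E₂ = 115900000 N, ΣAE = 298900000 N.
σ₂ = P·E₂/ΣAE = 29500·207000/298900000 = 20.43 MPa.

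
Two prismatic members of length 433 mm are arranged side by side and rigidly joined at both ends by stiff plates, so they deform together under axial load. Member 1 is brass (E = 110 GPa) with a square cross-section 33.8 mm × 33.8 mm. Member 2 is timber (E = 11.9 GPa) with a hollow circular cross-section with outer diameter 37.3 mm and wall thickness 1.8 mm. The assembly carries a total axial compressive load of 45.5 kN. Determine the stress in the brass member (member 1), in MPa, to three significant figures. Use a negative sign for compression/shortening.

A_1 = 1142 mm².
A_2 = 200.7 mm².
Equal strain + equilibrium ⇒ each member carries load in proportion to AE: A₁E₁ = 125700000 N, A₂E₂ = 2389000 N, ΣAE = 128100000 N.
σ₁ = P·E₁/ΣAE = -45500·110000/128100000 = -39.08 MPa.

-39.1 MPa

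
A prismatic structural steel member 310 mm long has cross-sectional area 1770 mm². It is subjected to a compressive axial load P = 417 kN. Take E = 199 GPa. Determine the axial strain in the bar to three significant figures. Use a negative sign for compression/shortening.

σ = N/A = -235.6 MPa; ε = σ/E = -235.6/199000 = -1.184e-03.

-0.00118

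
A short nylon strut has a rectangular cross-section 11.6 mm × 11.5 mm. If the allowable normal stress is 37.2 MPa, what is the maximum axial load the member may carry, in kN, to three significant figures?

A = 133.4 mm².
P_max = σ_allow · A = 37.2 · 133.4 = 4962 N = 4.962 kN.

4.96 kN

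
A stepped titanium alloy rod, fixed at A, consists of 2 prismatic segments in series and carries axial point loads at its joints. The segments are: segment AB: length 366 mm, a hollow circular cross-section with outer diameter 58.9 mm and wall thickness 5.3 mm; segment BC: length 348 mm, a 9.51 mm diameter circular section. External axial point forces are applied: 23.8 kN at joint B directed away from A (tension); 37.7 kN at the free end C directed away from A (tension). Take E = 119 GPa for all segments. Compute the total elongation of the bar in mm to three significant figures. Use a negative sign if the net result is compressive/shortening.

1.76 mm

Internal axial forces (sectioning from the free end, tension +): N_BC = 37.7 kN, N_AB = 61.5 kN.
A_AB = 892.5 mm².
A_BC = 71.03 mm².
δ_AB = 61500·366/(892.5·119000) = 0.2119 mm
δ_BC = 37700·348/(71.03·119000) = 1.552 mm
δ = Σδ_i = 1.764 mm.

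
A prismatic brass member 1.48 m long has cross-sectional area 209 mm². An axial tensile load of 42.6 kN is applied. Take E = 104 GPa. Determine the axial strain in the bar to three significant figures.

0.00196

σ = N/A = 203.8 MPa; ε = σ/E = 203.8/104000 = 1.960e-03.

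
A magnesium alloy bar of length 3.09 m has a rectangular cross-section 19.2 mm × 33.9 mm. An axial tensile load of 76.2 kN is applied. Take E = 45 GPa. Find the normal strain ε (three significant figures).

A = 650.9 mm².
σ = N/A = 117.1 MPa; ε = σ/E = 117.1/45000 = 2.602e-03.

0.00260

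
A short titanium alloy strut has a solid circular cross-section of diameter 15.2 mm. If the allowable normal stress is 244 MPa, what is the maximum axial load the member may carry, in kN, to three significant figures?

44.3 kN

A = 181.5 mm².
P_max = σ_allow · A = 244 · 181.5 = 44280 N = 44.28 kN.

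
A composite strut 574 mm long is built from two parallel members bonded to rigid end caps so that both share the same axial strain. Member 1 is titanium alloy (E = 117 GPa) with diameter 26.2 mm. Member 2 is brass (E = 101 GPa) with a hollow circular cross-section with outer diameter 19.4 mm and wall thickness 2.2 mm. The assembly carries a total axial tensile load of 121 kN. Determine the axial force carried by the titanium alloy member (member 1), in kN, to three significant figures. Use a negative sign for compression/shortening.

A_1 = 539.1 mm².
A_2 = 118.9 mm².
Equal strain + equilibrium ⇒ each member carries load in proportion to AE: A₁E₁ = 63080000 N, A₂E₂ = 12010000 N, ΣAE = 75080000 N.
F₁ = P·A₁E₁/ΣAE = 121000·63080000/75080000 = 101700 N.

102 kN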